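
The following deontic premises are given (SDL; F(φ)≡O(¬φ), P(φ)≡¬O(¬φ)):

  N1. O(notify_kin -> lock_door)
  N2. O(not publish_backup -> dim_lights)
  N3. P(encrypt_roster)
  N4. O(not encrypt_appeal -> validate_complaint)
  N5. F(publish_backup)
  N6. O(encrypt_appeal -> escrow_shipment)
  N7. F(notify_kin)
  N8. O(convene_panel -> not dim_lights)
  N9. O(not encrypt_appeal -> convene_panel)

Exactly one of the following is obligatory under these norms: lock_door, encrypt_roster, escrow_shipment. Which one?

Premise 5, F(publish_backup), is equivalent to O(not publish_backup).
Applying K to premise 2 (O(not publish_backup -> dim_lights)) and O(not publish_backup) yields O(dim_lights).
Premise 8 is O(convene_panel -> not dim_lights); contrapositively O(dim_lights -> not convene_panel). Since O(dim_lights) holds, K gives O(not convene_panel).
The contrapositive of premise 9 (O(not encrypt_appeal -> convene_panel)) is O(not convene_panel -> encrypt_appeal), and O(not convene_panel) is already established, so O(encrypt_appeal).
With premise 6, O(encrypt_appeal -> escrow_shipment), the K-axiom yields O(escrow_shipment).
So O(escrow_shipment) holds — escrow_shipment is obligatory. None of the other listed options is made obligatory by any chain of premises.

escrow_shipment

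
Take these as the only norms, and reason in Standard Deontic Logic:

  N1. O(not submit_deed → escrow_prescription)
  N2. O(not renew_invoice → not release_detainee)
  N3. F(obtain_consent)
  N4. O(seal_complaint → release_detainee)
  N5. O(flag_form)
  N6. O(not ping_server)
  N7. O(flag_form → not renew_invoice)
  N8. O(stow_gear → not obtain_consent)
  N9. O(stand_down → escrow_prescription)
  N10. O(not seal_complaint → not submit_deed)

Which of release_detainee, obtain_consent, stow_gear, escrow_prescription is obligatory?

escrow_prescription

Premise 5 gives O(flag_form).
From O(flag_form) and premise 7, O(flag_form → not renew_invoice), we obtain O(not renew_invoice).
Premise 2 is O(not renew_invoice → not release_detainee); since O(not renew_invoice), deontic closure gives O(not release_detainee).
The contrapositive of premise 4 (O(seal_complaint → release_detainee)) is O(not release_detainee → not seal_complaint), and O(not release_detainee) is already established, so O(not seal_complaint).
With premise 10, O(not seal_complaint → not submit_deed), the K-axiom yields O(not submit_deed).
Applying K to premise 1 (O(not submit_deed → escrow_prescription)) and O(not submit_deed) yields O(escrow_prescription).
So O(escrow_prescription) holds — escrow_prescription is obligatory. None of the other listed options is made obligatory by any chain of premises.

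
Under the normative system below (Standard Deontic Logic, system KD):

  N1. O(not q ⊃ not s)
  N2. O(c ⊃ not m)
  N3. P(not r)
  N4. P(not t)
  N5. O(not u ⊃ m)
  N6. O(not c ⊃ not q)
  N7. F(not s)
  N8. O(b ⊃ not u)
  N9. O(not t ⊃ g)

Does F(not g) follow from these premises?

No

Premise 9 is O(not t ⊃ g), but O(not t) is not derivable from the premises (the permission P(not t) asserts only not O(t), not O(not t)), so it does not yield O(g).
No other premise forces O(g). An ideal world satisfying every premise can still have not g true, so F(not g) is not derivable.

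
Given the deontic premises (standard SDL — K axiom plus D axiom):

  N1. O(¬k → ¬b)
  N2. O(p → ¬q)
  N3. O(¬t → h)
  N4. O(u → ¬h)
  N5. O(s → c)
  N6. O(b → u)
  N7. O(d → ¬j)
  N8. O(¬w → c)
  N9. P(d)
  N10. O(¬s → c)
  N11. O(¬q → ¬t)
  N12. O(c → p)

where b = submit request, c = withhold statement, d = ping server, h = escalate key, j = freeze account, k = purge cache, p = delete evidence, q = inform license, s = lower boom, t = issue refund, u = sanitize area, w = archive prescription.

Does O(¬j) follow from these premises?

No

Premise 7 is O(d → ¬j), but O(d) is not derivable from the premises (the permission P(d) asserts only ¬O(¬d), not O(d)), so it does not yield O(¬j).
No other premise forces O(¬j). An ideal world satisfying every premise can still have ¬j false, so O(¬j) is not derivable.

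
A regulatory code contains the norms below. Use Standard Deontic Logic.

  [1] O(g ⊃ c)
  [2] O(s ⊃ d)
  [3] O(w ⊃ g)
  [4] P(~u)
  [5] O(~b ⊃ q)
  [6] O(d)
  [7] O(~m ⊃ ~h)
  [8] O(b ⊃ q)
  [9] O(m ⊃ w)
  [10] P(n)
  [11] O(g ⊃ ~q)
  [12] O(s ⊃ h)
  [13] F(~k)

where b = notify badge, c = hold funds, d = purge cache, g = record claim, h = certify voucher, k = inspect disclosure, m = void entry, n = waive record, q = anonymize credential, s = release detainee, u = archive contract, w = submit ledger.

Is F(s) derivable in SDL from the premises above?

Yes

Premises 5 and 8 cover both cases: O(~b ⊃ q) and O(b ⊃ q). Since ~b ∨ b is a tautology, O(q) follows.
The contrapositive of premise 11 (O(g ⊃ ~q)) is O(q ⊃ ~g), and O(q) is already established, so O(~g).
Premise 3, O(w ⊃ g), contraposes to O(~g ⊃ ~w); with O(~g) we get O(~w).
Premise 9, O(m ⊃ w), contraposes to O(~w ⊃ ~m); with O(~w) we get O(~m).
Applying K to premise 7 (O(~m ⊃ ~h)) and O(~m) yields O(~h).
The contrapositive of premise 12 (O(s ⊃ h)) is O(~h ⊃ ~s), and O(~h) is already established, so O(~s).
Premises 1, 2, 4, 6, 10, 13 do not contribute to this derivation.
So O(~s) holds, i.e. F(s). The claim follows.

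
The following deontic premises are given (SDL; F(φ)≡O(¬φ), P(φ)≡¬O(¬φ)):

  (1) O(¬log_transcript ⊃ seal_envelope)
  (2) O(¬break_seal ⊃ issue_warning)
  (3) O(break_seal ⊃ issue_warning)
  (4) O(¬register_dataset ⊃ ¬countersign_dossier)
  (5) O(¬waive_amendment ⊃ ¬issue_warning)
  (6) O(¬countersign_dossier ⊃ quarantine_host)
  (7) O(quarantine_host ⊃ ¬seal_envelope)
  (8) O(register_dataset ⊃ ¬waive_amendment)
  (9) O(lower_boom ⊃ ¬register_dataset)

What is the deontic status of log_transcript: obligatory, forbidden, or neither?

Obligatory

Premises 3 and 2 are O(break_seal ⊃ issue_warning) and O(¬break_seal ⊃ issue_warning); every ideal world satisfies break_seal or ¬break_seal, so in either case issue_warning holds — hence O(issue_warning).
The contrapositive of premise 5 (O(¬waive_amendment ⊃ ¬issue_warning)) is O(issue_warning ⊃ waive_amendment), and O(issue_warning) is already established, so O(waive_amendment).
Premise 8 is O(register_dataset ⊃ ¬waive_amendment); contrapositively O(waive_amendment ⊃ ¬register_dataset). Since O(waive_amendment) holds, K gives O(¬register_dataset).
From O(¬register_dataset) and premise 4, O(¬register_dataset ⊃ ¬countersign_dossier), we obtain O(¬countersign_dossier).
With premise 6, O(¬countersign_dossier ⊃ quarantine_host), the K-axiom yields O(quarantine_host).
Premise 7 is O(quarantine_host ⊃ ¬seal_envelope); since O(quarantine_host), deontic closure gives O(¬seal_envelope).
Premise 1, O(¬log_transcript ⊃ seal_envelope), contraposes to O(¬seal_envelope ⊃ log_transcript); with O(¬seal_envelope) we get O(log_transcript).
Premise 9 does not contribute to this derivation.
Hence log_transcript is obligatory.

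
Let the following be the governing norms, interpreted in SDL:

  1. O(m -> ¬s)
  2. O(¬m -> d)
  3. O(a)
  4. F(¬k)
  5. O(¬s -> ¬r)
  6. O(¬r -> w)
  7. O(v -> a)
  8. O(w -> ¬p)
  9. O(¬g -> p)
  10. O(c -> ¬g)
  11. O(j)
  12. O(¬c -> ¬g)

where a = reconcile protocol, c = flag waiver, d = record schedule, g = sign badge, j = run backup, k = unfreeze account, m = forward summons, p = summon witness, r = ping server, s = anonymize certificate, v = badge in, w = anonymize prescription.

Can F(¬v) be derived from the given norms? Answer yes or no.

No

Premise 7 is O(v -> a); even if O(a) held, inferring O(v) would be affirming the consequent — invalid.
No other premise forces O(v). An ideal world satisfying every premise can still have ¬v true, so F(¬v) is not derivable.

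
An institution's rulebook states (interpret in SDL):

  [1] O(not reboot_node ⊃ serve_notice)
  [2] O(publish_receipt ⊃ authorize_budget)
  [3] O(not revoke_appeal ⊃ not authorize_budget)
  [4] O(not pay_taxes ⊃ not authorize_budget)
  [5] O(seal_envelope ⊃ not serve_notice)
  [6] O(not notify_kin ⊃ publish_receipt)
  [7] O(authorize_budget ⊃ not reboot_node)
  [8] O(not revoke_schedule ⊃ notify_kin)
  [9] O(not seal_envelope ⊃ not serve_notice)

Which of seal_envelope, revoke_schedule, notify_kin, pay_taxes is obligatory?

Premises 5 and 9 cover both cases: O(seal_envelope ⊃ not serve_notice) and O(not seal_envelope ⊃ not serve_notice). Since seal_envelope ∨ not seal_envelope is a tautology, O(not serve_notice) follows.
The contrapositive of premise 1 (O(not reboot_node ⊃ serve_notice)) is O(not serve_notice ⊃ reboot_node), and O(not serve_notice) is already established, so O(reboot_node).
Premise 7, O(authorize_budget ⊃ not reboot_node), contraposes to O(reboot_node ⊃ not authorize_budget); with O(reboot_node) we get O(not authorize_budget).
Premise 2 is O(publish_receipt ⊃ authorize_budget); contrapositively O(not authorize_budget ⊃ not publish_receipt). Since O(not authorize_budget) holds, K gives O(not publish_receipt).
The contrapositive of premise 6 (O(not notify_kin ⊃ publish_receipt)) is O(not publish_receipt ⊃ notify_kin), and O(not publish_receipt) is already established, so O(notify_kin).
So O(notify_kin) holds — notify_kin is obligatory. None of the other listed options is made obligatory by any chain of premises.

notify_kin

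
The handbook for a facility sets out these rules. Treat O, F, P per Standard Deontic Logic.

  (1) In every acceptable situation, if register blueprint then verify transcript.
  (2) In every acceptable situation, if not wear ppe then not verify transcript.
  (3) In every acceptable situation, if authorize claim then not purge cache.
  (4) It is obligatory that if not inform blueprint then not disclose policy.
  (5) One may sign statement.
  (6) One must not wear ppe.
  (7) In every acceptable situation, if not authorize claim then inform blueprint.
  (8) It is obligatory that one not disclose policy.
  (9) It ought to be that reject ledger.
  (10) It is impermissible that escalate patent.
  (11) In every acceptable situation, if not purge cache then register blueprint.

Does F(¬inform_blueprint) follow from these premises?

F(wear_ppe) at premise 6 means O(¬wear_ppe).
With premise 2, O(¬wear_ppe → ¬verify_transcript), the K-axiom yields O(¬verify_transcript).
Premise 1 is O(register_blueprint → verify_transcript); contrapositively O(¬verify_transcript → ¬register_blueprint). Since O(¬verify_transcript) holds, K gives O(¬register_blueprint).
Premise 11 is O(¬purge_cache → register_blueprint); contrapositively O(¬register_blueprint → purge_cache). Since O(¬register_blueprint) holds, K gives O(purge_cache).
Premise 3, O(authorize_claim → ¬purge_cache), contraposes to O(purge_cache → ¬authorize_claim); with O(purge_cache) we get O(¬authorize_claim).
From O(¬authorize_claim) and premise 7, O(¬authorize_claim → inform_blueprint), we obtain O(inform_blueprint).
Premises 4, 5, 8, 9, 10 do not contribute to this derivation.
So O(inform_blueprint) holds, i.e. F(¬inform_blueprint). The claim follows.

Yes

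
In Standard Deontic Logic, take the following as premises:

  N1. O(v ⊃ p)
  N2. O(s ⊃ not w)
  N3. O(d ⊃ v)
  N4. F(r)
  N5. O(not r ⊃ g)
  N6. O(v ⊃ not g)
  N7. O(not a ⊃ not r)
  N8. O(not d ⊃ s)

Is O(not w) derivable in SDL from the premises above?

Yes

F(r) at premise 4 means O(not r).
Applying K to premise 5 (O(not r ⊃ g)) and O(not r) yields O(g).
Premise 6 is O(v ⊃ not g); contrapositively O(g ⊃ not v). Since O(g) holds, K gives O(not v).
Premise 3 is O(d ⊃ v); contrapositively O(not v ⊃ not d). Since O(not v) holds, K gives O(not d).
From O(not d) and premise 8, O(not d ⊃ s), we obtain O(s).
With premise 2, O(s ⊃ not w), the K-axiom yields O(not w).
Premises 1, 7 do not contribute to this derivation.
So O(not w) follows.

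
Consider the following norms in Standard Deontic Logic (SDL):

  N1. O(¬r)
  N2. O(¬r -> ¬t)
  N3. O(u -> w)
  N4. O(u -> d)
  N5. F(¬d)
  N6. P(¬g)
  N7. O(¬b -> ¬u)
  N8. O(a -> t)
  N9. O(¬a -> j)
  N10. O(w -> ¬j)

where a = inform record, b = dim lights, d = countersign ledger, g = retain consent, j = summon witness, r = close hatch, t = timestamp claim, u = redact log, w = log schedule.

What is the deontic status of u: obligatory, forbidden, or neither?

Forbidden

Premise 1 gives O(¬r).
Premise 2 is O(¬r -> ¬t); since O(¬r), deontic closure gives O(¬t).
The contrapositive of premise 8 (O(a -> t)) is O(¬t -> ¬a), and O(¬t) is already established, so O(¬a).
With premise 9, O(¬a -> j), the K-axiom yields O(j).
Premise 10 is O(w -> ¬j); contrapositively O(j -> ¬w). Since O(j) holds, K gives O(¬w).
Premise 3 is O(u -> w); contrapositively O(¬w -> ¬u). Since O(¬w) holds, K gives O(¬u).
Premises 4, 5, 6, 7 do not contribute to this derivation.
Thus O(¬u), which is F(u): u is forbidden.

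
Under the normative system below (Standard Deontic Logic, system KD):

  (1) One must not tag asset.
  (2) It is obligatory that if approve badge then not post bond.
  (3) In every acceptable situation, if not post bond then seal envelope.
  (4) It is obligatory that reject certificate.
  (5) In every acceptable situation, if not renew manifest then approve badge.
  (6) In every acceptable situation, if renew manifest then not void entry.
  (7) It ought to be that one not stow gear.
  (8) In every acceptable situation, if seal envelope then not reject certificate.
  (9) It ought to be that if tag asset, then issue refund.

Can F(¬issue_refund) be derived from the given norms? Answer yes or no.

Premise 9 is O(tag_asset → issue_refund), but O(tag_asset) is not derivable from the premises, so it does not yield O(issue_refund).
No other premise forces O(issue_refund). An ideal world satisfying every premise can still have ¬issue_refund true, so F(¬issue_refund) is not derivable.

No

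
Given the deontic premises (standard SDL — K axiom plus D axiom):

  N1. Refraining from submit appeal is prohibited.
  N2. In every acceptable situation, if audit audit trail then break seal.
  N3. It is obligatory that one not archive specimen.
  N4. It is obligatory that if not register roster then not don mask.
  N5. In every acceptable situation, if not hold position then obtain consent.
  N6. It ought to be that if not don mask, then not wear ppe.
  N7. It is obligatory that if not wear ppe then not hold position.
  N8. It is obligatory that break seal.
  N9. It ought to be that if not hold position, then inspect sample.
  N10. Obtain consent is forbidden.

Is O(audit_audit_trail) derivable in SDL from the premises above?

No

Premise 2 is O(audit_audit_trail → break_seal); even if O(break_seal) held, inferring O(audit_audit_trail) would be affirming the consequent — invalid.
No other premise forces O(audit_audit_trail). An ideal world satisfying every premise can still have audit_audit_trail false, so O(audit_audit_trail) is not derivable.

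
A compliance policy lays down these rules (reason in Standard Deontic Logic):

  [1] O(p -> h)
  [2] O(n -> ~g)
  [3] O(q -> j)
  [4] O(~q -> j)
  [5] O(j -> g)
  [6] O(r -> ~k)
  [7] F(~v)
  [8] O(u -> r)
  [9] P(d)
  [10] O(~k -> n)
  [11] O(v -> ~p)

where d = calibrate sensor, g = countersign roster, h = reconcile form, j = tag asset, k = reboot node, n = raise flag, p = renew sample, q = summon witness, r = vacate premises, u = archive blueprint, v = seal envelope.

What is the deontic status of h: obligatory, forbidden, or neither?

Neither

Premise 1 is O(p -> h), but O(p) is not derivable from the premises, so it does not yield O(h).
No premise or chain of K-axiom applications forces O(h), and none forces O(~h). So h is neither obligatory nor forbidden under these norms.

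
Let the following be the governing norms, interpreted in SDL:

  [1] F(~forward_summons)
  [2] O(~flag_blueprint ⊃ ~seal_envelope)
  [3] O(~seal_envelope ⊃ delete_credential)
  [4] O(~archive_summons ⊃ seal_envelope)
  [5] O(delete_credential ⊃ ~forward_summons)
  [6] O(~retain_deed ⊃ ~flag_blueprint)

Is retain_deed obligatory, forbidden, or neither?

Premise 1 is F(~forward_summons), i.e. O(forward_summons).
The contrapositive of premise 5 (O(delete_credential ⊃ ~forward_summons)) is O(forward_summons ⊃ ~delete_credential), and O(forward_summons) is already established, so O(~delete_credential).
Premise 3, O(~seal_envelope ⊃ delete_credential), contraposes to O(~delete_credential ⊃ seal_envelope); with O(~delete_credential) we get O(seal_envelope).
Premise 2, O(~flag_blueprint ⊃ ~seal_envelope), contraposes to O(seal_envelope ⊃ flag_blueprint); with O(seal_envelope) we get O(flag_blueprint).
The contrapositive of premise 6 (O(~retain_deed ⊃ ~flag_blueprint)) is O(flag_blueprint ⊃ retain_deed), and O(flag_blueprint) is already established, so O(retain_deed).
Premise 4 does not contribute to this derivation.
Hence retain_deed is obligatory.

Obligatory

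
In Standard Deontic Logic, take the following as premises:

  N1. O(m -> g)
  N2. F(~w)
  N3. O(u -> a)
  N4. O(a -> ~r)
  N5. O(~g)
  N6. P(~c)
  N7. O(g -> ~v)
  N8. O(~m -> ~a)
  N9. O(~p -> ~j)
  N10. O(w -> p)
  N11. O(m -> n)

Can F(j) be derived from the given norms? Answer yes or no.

No

Premise 9 is O(~p -> ~j), but O(~p) is not derivable from the premises, so it does not yield O(~j).
No other premise forces O(~j). An ideal world satisfying every premise can still have j true, so F(j) is not derivable.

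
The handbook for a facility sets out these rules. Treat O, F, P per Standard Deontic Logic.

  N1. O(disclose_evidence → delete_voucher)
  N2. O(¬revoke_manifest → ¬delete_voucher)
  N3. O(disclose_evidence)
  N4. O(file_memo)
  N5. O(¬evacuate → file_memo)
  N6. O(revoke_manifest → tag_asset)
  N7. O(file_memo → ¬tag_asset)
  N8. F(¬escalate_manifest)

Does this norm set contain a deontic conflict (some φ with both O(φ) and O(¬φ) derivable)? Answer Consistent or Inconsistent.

Inconsistent

Premise 4 states O(file_memo) outright.
From O(file_memo) and premise 7, O(file_memo → ¬tag_asset), we obtain O(¬tag_asset).
Premise 6, O(revoke_manifest → tag_asset), contraposes to O(¬tag_asset → ¬revoke_manifest); with O(¬tag_asset) we get O(¬revoke_manifest).
Applying K to premise 2 (O(¬revoke_manifest → ¬delete_voucher)) and O(¬revoke_manifest) yields O(¬delete_voucher).
Premise 1 is O(disclose_evidence → delete_voucher); contrapositively O(¬delete_voucher → ¬disclose_evidence). Since O(¬delete_voucher) holds, K gives O(¬disclose_evidence).
However, premise 3 gives O(disclose_evidence).
We now have both O(¬disclose_evidence) and O(disclose_evidence) — disclose_evidence is simultaneously obligatory and forbidden, violating the D-axiom.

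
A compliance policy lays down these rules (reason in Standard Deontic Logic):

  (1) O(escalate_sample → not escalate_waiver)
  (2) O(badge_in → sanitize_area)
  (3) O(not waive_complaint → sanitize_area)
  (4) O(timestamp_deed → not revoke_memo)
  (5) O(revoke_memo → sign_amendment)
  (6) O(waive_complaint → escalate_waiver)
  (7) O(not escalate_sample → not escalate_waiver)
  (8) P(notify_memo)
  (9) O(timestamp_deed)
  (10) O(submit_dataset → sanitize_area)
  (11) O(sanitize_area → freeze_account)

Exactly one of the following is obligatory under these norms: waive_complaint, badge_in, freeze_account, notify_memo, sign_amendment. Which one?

By case analysis on not escalate_sample: premise 7 gives O(not escalate_sample → not escalate_waiver) and premise 1 gives O(escalate_sample → not escalate_waiver), so O(not escalate_waiver) either way.
Premise 6, O(waive_complaint → escalate_waiver), contraposes to O(not escalate_waiver → not waive_complaint); with O(not escalate_waiver) we get O(not waive_complaint).
From O(not waive_complaint) and premise 3, O(not waive_complaint → sanitize_area), we obtain O(sanitize_area).
Premise 11 is O(sanitize_area → freeze_account); since O(sanitize_area), deontic closure gives O(freeze_account).
So O(freeze_account) holds — freeze_account is obligatory. None of the other listed options is made obligatory by any chain of premises.

freeze_account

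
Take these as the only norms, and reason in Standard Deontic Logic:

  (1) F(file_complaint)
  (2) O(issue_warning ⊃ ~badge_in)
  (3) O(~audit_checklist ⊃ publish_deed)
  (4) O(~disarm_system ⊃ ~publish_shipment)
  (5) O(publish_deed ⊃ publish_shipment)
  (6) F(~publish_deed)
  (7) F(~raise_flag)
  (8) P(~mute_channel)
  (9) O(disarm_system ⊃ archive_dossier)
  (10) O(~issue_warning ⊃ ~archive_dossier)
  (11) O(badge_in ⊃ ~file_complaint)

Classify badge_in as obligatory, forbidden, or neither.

Forbidden

Premise 6 is F(~publish_deed), i.e. O(publish_deed).
Applying K to premise 5 (O(publish_deed ⊃ publish_shipment)) and O(publish_deed) yields O(publish_shipment).
Premise 4, O(~disarm_system ⊃ ~publish_shipment), contraposes to O(publish_shipment ⊃ disarm_system); with O(publish_shipment) we get O(disarm_system).
Premise 9 is O(disarm_system ⊃ archive_dossier); since O(disarm_system), deontic closure gives O(archive_dossier).
Premise 10, O(~issue_warning ⊃ ~archive_dossier), contraposes to O(archive_dossier ⊃ issue_warning); with O(archive_dossier) we get O(issue_warning).
Applying K to premise 2 (O(issue_warning ⊃ ~badge_in)) and O(issue_warning) yields O(~badge_in).
Premises 1, 3, 7, 8, 11 do not contribute to this derivation.
Thus O(~badge_in), which is F(badge_in): badge_in is forbidden.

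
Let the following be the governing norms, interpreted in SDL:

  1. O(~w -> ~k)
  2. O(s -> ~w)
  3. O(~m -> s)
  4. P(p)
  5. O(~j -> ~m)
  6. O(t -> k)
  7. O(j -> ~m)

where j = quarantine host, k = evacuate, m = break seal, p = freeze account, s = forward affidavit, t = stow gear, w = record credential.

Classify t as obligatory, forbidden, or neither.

Premises 7 and 5 are O(j -> ~m) and O(~j -> ~m); every ideal world satisfies j or ~j, so in either case ~m holds — hence O(~m).
Premise 3 is O(~m -> s); since O(~m), deontic closure gives O(s).
From O(s) and premise 2, O(s -> ~w), we obtain O(~w).
Premise 1 is O(~w -> ~k); since O(~w), deontic closure gives O(~k).
Premise 6, O(t -> k), contraposes to O(~k -> ~t); with O(~k) we get O(~t).
Premise 4 does not contribute to this derivation.
Thus O(~t), which is F(t): t is forbidden.

Forbidden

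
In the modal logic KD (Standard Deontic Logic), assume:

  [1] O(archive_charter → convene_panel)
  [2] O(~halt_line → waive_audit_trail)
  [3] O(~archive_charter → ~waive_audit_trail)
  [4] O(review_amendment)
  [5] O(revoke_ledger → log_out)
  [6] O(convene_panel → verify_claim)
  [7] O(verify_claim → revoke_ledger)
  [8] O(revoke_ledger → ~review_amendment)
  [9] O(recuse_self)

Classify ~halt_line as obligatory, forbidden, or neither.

Forbidden

Premise 4 gives O(review_amendment).
The contrapositive of premise 8 (O(revoke_ledger → ~review_amendment)) is O(review_amendment → ~revoke_ledger), and O(review_amendment) is already established, so O(~revoke_ledger).
The contrapositive of premise 7 (O(verify_claim → revoke_ledger)) is O(~revoke_ledger → ~verify_claim), and O(~revoke_ledger) is already established, so O(~verify_claim).
The contrapositive of premise 6 (O(convene_panel → verify_claim)) is O(~verify_claim → ~convene_panel), and O(~verify_claim) is already established, so O(~convene_panel).
Premise 1, O(archive_charter → convene_panel), contraposes to O(~convene_panel → ~archive_charter); with O(~convene_panel) we get O(~archive_charter).
Premise 3 is O(~archive_charter → ~waive_audit_trail); since O(~archive_charter), deontic closure gives O(~waive_audit_trail).
The contrapositive of premise 2 (O(~halt_line → waive_audit_trail)) is O(~waive_audit_trail → halt_line), and O(~waive_audit_trail) is already established, so O(halt_line).
Premises 5, 9 do not contribute to this derivation.
Thus O(halt_line), which is F(~halt_line): ~halt_line is forbidden.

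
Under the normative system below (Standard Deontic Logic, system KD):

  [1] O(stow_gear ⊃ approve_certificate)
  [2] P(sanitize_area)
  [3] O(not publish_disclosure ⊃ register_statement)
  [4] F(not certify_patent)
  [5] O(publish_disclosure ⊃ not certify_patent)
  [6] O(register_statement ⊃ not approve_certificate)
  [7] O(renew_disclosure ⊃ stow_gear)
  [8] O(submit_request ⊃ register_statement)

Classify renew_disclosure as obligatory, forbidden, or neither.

Forbidden

F(not certify_patent) at premise 4 means O(certify_patent).
Premise 5 is O(publish_disclosure ⊃ not certify_patent); contrapositively O(certify_patent ⊃ not publish_disclosure). Since O(certify_patent) holds, K gives O(not publish_disclosure).
Applying K to premise 3 (O(not publish_disclosure ⊃ register_statement)) and O(not publish_disclosure) yields O(register_statement).
Premise 6 is O(register_statement ⊃ not approve_certificate); since O(register_statement), deontic closure gives O(not approve_certificate).
Premise 1 is O(stow_gear ⊃ approve_certificate); contrapositively O(not approve_certificate ⊃ not stow_gear). Since O(not approve_certificate) holds, K gives O(not stow_gear).
Premise 7, O(renew_disclosure ⊃ stow_gear), contraposes to O(not stow_gear ⊃ not renew_disclosure); with O(not stow_gear) we get O(not renew_disclosure).
Premises 2, 8 do not contribute to this derivation.
Thus O(not renew_disclosure), which is F(renew_disclosure): renew_disclosure is forbidden.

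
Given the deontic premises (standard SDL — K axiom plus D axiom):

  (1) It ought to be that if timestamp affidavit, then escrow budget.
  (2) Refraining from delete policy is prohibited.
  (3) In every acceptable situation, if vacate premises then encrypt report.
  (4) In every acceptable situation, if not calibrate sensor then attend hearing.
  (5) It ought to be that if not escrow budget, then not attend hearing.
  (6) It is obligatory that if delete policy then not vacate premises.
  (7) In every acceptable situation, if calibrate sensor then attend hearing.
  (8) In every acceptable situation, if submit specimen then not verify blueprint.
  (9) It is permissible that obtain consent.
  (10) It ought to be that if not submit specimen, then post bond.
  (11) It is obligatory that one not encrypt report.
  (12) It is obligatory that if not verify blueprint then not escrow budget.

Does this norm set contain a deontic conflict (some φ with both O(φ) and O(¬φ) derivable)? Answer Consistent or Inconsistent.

Consistent

Premise 3 is O(vacate_premises → encrypt_report), but O(vacate_premises) is not derivable from the premises, so it does not yield O(encrypt_report).
So O(encrypt_report) is not derivable, and the apparent clash with O(¬encrypt_report) does not arise.
A world satisfying every obligation exists (e.g. attend_hearing=true, calibrate_sensor=false, delete_policy=true, encrypt_report=false, escrow_budget=true, obtain_consent=false, post_bond=true, submit_specimen=false, timestamp_affidavit=false, vacate_premises=false, verify_blueprint=true); no atom is both obligatory and forbidden, so the set is consistent.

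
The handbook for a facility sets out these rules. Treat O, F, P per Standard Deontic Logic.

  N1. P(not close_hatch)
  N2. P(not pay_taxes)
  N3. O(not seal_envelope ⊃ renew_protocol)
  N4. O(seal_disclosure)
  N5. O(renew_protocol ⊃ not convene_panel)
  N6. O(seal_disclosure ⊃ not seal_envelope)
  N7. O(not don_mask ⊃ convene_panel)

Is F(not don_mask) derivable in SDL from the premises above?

Yes

Premise 4 gives O(seal_disclosure).
Premise 6 is O(seal_disclosure ⊃ not seal_envelope); since O(seal_disclosure), deontic closure gives O(not seal_envelope).
Applying K to premise 3 (O(not seal_envelope ⊃ renew_protocol)) and O(not seal_envelope) yields O(renew_protocol).
From O(renew_protocol) and premise 5, O(renew_protocol ⊃ not convene_panel), we obtain O(not convene_panel).
Premise 7 is O(not don_mask ⊃ convene_panel); contrapositively O(not convene_panel ⊃ don_mask). Since O(not convene_panel) holds, K gives O(don_mask).
Premises 1, 2 do not contribute to this derivation.
So O(don_mask) holds, i.e. F(not don_mask). The claim follows.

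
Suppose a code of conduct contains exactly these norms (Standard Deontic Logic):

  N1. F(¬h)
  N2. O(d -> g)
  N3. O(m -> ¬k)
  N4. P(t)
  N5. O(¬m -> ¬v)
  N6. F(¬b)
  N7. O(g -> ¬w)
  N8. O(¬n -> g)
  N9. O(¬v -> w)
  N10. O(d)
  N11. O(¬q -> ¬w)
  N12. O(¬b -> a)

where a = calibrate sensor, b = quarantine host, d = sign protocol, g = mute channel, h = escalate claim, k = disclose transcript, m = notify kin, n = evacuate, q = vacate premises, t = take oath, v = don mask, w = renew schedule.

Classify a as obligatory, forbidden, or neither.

Premise 12 is O(¬b -> a), but O(¬b) is not derivable from the premises, so it does not yield O(a).
No premise or chain of K-axiom applications forces O(a), and none forces O(¬a). So a is neither obligatory nor forbidden under these norms.

Neither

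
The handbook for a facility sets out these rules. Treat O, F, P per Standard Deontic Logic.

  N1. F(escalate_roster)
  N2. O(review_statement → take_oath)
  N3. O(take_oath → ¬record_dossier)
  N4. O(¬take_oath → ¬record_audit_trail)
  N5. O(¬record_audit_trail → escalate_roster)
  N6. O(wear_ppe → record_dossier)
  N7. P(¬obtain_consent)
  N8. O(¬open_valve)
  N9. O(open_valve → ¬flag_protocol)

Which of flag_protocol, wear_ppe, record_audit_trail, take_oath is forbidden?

wear_ppe

Premise 1 is F(escalate_roster), i.e. O(¬escalate_roster).
Premise 5 is O(¬record_audit_trail → escalate_roster); contrapositively O(¬escalate_roster → record_audit_trail). Since O(¬escalate_roster) holds, K gives O(record_audit_trail).
The contrapositive of premise 4 (O(¬take_oath → ¬record_audit_trail)) is O(record_audit_trail → take_oath), and O(record_audit_trail) is already established, so O(take_oath).
From O(take_oath) and premise 3, O(take_oath → ¬record_dossier), we obtain O(¬record_dossier).
The contrapositive of premise 6 (O(wear_ppe → record_dossier)) is O(¬record_dossier → ¬wear_ppe), and O(¬record_dossier) is already established, so O(¬wear_ppe).
So O(¬wear_ppe) holds, i.e. wear_ppe is forbidden. None of the other listed options is forbidden under the premises.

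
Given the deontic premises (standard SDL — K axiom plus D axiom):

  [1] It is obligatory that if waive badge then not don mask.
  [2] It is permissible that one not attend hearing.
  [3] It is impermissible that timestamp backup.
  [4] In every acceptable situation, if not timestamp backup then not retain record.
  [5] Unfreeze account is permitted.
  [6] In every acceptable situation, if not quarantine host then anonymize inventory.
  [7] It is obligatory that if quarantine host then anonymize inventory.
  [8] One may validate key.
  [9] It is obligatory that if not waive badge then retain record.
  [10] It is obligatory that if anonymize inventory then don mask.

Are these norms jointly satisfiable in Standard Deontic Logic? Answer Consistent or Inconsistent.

Inconsistent

By case analysis on quarantine_host: premise 7 gives O(quarantine_host → anonymize_inventory) and premise 6 gives O(¬quarantine_host → anonymize_inventory), so O(anonymize_inventory) either way.
From O(anonymize_inventory) and premise 10, O(anonymize_inventory → don_mask), we obtain O(don_mask).
Premise 1, O(waive_badge → ¬don_mask), contraposes to O(don_mask → ¬waive_badge); with O(don_mask) we get O(¬waive_badge).
Premise 9 is O(¬waive_badge → retain_record); since O(¬waive_badge), deontic closure gives O(retain_record).
The contrapositive of premise 4 (O(¬timestamp_backup → ¬retain_record)) is O(retain_record → timestamp_backup), and O(retain_record) is already established, so O(timestamp_backup).
But premise 3, F(timestamp_backup), means O(¬timestamp_backup).
We now have both O(timestamp_backup) and O(¬timestamp_backup) — timestamp_backup is simultaneously obligatory and forbidden, violating the D-axiom.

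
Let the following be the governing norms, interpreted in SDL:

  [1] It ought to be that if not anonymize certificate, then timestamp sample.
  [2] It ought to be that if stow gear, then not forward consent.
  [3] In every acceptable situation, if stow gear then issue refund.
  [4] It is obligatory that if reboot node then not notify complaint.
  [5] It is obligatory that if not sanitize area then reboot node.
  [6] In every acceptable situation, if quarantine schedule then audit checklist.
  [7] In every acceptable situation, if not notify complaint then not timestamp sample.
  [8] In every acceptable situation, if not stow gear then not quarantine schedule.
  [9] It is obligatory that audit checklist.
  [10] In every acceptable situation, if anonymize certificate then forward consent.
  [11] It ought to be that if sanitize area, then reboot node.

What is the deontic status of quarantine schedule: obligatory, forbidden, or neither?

By case analysis on sanitize_area: premise 11 gives O(sanitize_area → reboot_node) and premise 5 gives O(¬sanitize_area → reboot_node), so O(reboot_node) either way.
From O(reboot_node) and premise 4, O(reboot_node → ¬notify_complaint), we obtain O(¬notify_complaint).
Premise 7 is O(¬notify_complaint → ¬timestamp_sample); since O(¬notify_complaint), deontic closure gives O(¬timestamp_sample).
Premise 1, O(¬anonymize_certificate → timestamp_sample), contraposes to O(¬timestamp_sample → anonymize_certificate); with O(¬timestamp_sample) we get O(anonymize_certificate).
Applying K to premise 10 (O(anonymize_certificate → forward_consent)) and O(anonymize_certificate) yields O(forward_consent).
Premise 2, O(stow_gear → ¬forward_consent), contraposes to O(forward_consent → ¬stow_gear); with O(forward_consent) we get O(¬stow_gear).
From O(¬stow_gear) and premise 8, O(¬stow_gear → ¬quarantine_schedule), we obtain O(¬quarantine_schedule).
Premises 3, 6, 9 do not contribute to this derivation.
Thus O(¬quarantine_schedule), which is F(quarantine_schedule): quarantine_schedule is forbidden.

Forbidden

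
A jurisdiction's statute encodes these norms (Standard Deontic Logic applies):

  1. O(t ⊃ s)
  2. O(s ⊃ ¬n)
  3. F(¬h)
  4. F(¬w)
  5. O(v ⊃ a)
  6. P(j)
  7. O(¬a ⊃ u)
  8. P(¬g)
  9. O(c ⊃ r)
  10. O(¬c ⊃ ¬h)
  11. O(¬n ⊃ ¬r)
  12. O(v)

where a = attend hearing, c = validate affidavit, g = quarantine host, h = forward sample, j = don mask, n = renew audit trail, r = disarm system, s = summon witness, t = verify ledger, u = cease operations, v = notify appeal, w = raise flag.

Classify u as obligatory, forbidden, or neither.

Premise 7 is O(¬a ⊃ u), but O(¬a) is not derivable from the premises, so it does not yield O(u).
No premise or chain of K-axiom applications forces O(u), and none forces O(¬u). So u is neither obligatory nor forbidden under these norms.

Neither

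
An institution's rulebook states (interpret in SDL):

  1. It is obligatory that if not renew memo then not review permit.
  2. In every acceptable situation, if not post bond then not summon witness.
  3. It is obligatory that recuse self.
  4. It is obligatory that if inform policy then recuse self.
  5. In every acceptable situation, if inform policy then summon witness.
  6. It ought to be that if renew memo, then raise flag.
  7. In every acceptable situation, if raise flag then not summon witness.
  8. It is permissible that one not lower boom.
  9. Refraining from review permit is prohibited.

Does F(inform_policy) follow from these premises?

Premise 9, F(¬review_permit), is equivalent to O(review_permit).
Premise 1 is O(¬renew_memo → ¬review_permit); contrapositively O(review_permit → renew_memo). Since O(review_permit) holds, K gives O(renew_memo).
Applying K to premise 6 (O(renew_memo → raise_flag)) and O(renew_memo) yields O(raise_flag).
Premise 7 is O(raise_flag → ¬summon_witness); since O(raise_flag), deontic closure gives O(¬summon_witness).
Premise 5 is O(inform_policy → summon_witness); contrapositively O(¬summon_witness → ¬inform_policy). Since O(¬summon_witness) holds, K gives O(¬inform_policy).
Premises 2, 3, 4, 8 do not contribute to this derivation.
So O(¬inform_policy) holds, i.e. F(inform_policy). The claim follows.

Yes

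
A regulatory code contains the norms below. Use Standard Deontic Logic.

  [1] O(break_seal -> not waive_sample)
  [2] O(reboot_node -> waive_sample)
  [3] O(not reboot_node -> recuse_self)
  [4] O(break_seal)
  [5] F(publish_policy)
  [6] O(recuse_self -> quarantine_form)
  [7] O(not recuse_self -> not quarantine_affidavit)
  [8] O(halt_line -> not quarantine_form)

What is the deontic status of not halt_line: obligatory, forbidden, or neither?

Obligatory

Premise 4 states O(break_seal) outright.
Applying K to premise 1 (O(break_seal -> not waive_sample)) and O(break_seal) yields O(not waive_sample).
Premise 2, O(reboot_node -> waive_sample), contraposes to O(not waive_sample -> not reboot_node); with O(not waive_sample) we get O(not reboot_node).
Applying K to premise 3 (O(not reboot_node -> recuse_self)) and O(not reboot_node) yields O(recuse_self).
Premise 6 is O(recuse_self -> quarantine_form); since O(recuse_self), deontic closure gives O(quarantine_form).
Premise 8 is O(halt_line -> not quarantine_form); contrapositively O(quarantine_form -> not halt_line). Since O(quarantine_form) holds, K gives O(not halt_line).
Premises 5, 7 do not contribute to this derivation.
Hence not halt_line is obligatory.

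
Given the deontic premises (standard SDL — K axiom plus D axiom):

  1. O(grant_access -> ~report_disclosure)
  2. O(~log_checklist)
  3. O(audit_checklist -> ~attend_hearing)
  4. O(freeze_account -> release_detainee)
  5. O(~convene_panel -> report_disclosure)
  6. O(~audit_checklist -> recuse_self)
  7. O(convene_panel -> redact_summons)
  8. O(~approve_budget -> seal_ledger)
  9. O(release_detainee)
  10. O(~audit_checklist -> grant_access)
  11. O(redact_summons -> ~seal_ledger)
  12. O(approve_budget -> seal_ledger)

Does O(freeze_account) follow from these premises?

No

Premise 4 is O(freeze_account -> release_detainee); even if O(release_detainee) held, inferring O(freeze_account) would be affirming the consequent — invalid.
No other premise forces O(freeze_account). An ideal world satisfying every premise can still have freeze_account false, so O(freeze_account) is not derivable.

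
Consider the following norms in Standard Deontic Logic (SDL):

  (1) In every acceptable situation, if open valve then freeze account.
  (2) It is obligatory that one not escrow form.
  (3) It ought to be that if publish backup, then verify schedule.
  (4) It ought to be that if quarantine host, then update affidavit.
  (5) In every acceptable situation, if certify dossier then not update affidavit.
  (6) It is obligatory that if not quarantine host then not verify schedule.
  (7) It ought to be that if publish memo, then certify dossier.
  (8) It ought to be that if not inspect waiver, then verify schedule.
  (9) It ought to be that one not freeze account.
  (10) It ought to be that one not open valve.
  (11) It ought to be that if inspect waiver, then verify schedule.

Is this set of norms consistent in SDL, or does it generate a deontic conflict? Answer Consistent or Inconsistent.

Consistent

Premise 1 is O(open_valve → freeze_account), but O(open_valve) is not derivable from the premises, so it does not yield O(freeze_account).
So O(freeze_account) is not derivable, and the apparent clash with O(¬freeze_account) does not arise.
A world satisfying every obligation exists (e.g. certify_dossier=false, escrow_form=false, freeze_account=false, inspect_waiver=false, open_valve=false, publish_backup=false, publish_memo=false, quarantine_host=true, update_affidavit=true, verify_schedule=true); no atom is both obligatory and forbidden, so the set is consistent.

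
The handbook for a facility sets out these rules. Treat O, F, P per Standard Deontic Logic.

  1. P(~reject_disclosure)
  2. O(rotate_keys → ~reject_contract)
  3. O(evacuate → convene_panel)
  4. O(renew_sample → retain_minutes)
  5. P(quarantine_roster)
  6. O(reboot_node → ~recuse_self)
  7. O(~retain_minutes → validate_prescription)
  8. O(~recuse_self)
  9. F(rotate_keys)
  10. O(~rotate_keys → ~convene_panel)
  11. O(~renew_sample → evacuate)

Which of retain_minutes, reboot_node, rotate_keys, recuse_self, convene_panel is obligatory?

Premise 9 is F(rotate_keys), i.e. O(~rotate_keys).
Applying K to premise 10 (O(~rotate_keys → ~convene_panel)) and O(~rotate_keys) yields O(~convene_panel).
The contrapositive of premise 3 (O(evacuate → convene_panel)) is O(~convene_panel → ~evacuate), and O(~convene_panel) is already established, so O(~evacuate).
Premise 11, O(~renew_sample → evacuate), contraposes to O(~evacuate → renew_sample); with O(~evacuate) we get O(renew_sample).
With premise 4, O(renew_sample → retain_minutes), the K-axiom yields O(retain_minutes).
So O(retain_minutes) holds — retain_minutes is obligatory. None of the other listed options is made obligatory by any chain of premises.

retain_minutes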